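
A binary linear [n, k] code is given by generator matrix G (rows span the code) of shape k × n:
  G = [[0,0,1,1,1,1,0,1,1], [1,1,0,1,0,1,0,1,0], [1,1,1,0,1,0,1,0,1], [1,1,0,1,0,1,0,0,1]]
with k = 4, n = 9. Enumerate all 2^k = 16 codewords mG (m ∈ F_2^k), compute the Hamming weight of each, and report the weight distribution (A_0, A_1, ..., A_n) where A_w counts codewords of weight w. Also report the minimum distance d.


Weight distribution: A_0 = 1, A_1 = 1, A_2 = 1, A_3 = 1, A_4 = 1, A_5 = 5, A_6 = 5, A_7 = 1. Minimum distance d = 1.

Enumerate all 2^4 = 16 messages m ∈ F_2^4.
For each, compute codeword c = mG in F_2^9, then tally its weight.
  m = 0000 → c = 000000000, weight = 0.
  m = 1000 → c = 001111011, weight = 6.
  m = 0100 → c = 110101010, weight = 5.
  m = 1100 → c = 111010001, weight = 5.
  m = 0010 → c = 111010101, weight = 6.
  m = 1010 → c = 110101110, weight = 6.
  m = 0110 → c = 001111111, weight = 7.
  m = 1110 → c = 000000100, weight = 1.
  m = 0001 → c = 110101001, weight = 5.
  m = 1001 → c = 111010010, weight = 5.
  m = 0101 → c = 000000011, weight = 2.
  m = 1101 → c = 001111000, weight = 4.
  m = 0011 → c = 001111100, weight = 5.
  m = 1011 → c = 000000111, weight = 3.
  m = 0111 → c = 111010110, weight = 6.
  m = 1111 → c = 110101101, weight = 6.
Tally weights:
  weight 0: 1 codewords.
  weight 1: 1 codewords.
  weight 2: 1 codewords.
  weight 3: 1 codewords.
  weight 4: 1 codewords.
  weight 5: 5 codewords.
  weight 6: 5 codewords.
  weight 7: 1 codewords.
Minimum distance d = smallest w > 0 with A_w > 0 = 1.
Sanity: Σ A_w = 16 = 2^4 = 16 ✓.


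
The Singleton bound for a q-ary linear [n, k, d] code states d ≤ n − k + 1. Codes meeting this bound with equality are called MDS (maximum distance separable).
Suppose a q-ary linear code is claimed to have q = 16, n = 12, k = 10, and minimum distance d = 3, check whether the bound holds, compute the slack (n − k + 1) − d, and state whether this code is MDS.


Singleton RHS = n − k + 1 = 3, slack = 0, bound satisfied, MDS.

Singleton bound: d ≤ n − k + 1.
Here n = 12, k = 10, so n − k + 1 = 3.
Given d = 3, check d ≤ 3: YES.
Slack = (n − k + 1) − d = 0.
The code is MDS (slack = 0).
Description: the claimed parameters are [12, 10, 3]_16; such a code would be MDS (meets Singleton bound).


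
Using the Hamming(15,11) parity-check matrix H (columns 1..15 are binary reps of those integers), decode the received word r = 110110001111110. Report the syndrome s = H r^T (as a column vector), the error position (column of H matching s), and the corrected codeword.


s = (0, 1, 0, 1)^T, error position = 5, corrected codeword c = 110100001111110

Compute s = H r^T mod 2 one row at a time:
  s_1 = 0 + 1 + 1 + 1 + 1 + 1 + 1 + 0 = 6 ≡ 0 (mod 2).
  s_2 = 1 + 1 + 0 + 0 + 1 + 1 + 1 + 0 = 5 ≡ 1 (mod 2).
  s_3 = 1 + 0 + 0 + 0 + 1 + 1 + 1 + 0 = 4 ≡ 0 (mod 2).
  s_4 = 1 + 0 + 1 + 0 + 1 + 1 + 1 + 0 = 5 ≡ 1 (mod 2).
s = (0, 1, 0, 1)^T — this equals column 5 of H (binary 0101), so error is at position 5.
Correct: flip bit 5 of r = 110110001111110 to get c = 110100001111110.


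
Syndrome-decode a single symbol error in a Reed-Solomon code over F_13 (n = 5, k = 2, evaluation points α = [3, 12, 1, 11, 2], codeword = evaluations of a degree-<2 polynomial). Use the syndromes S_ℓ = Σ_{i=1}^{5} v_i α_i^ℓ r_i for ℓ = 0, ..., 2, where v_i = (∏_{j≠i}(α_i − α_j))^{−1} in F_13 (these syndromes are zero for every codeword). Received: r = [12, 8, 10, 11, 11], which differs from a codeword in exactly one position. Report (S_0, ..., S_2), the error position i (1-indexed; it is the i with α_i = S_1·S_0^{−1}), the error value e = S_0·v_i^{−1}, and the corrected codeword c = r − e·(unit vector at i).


S = (7, 12, 2), error at position 4, error magnitude e = 4, c = [12, 8, 10, 7, 11].

Step 1: column multipliers v_i = (∏_{j≠i}(α_i − α_j))^{−1} mod 13.
  i = 1 (α = 3): (3−12)(3−1)(3−11)(3−2) = (−9)·2·(−8)·1 = 144 ≡ 1, so v_1 = 1^{−1} = 1 (mod 13).
  i = 2 (α = 12): (12−3)(12−1)(12−11)(12−2) = 9·11·1·10 = 990 ≡ 2, so v_2 = 2^{−1} = 7 (mod 13).
  i = 3 (α = 1): (1−3)(1−12)(1−11)(1−2) = (−2)·(−11)·(−10)·(−1) = 220 ≡ 12, so v_3 = 12^{−1} = 12 (mod 13).
  i = 4 (α = 11): (11−3)(11−12)(11−1)(11−2) = 8·(−1)·10·9 = −720 ≡ 8, so v_4 = 8^{−1} = 5 (mod 13).
  i = 5 (α = 2): (2−3)(2−12)(2−1)(2−11) = (−1)·(−10)·1·(−9) = −90 ≡ 1, so v_5 = 1^{−1} = 1 (mod 13).
  v = [1, 7, 12, 5, 1].
Step 2: syndromes of r = [12, 8, 10, 11, 11] (all sums mod 13).
  S_0 = Σ v_i r_i = 1·12 + 7·8 + 12·10 + 5·11 + 1·11 = 254 ≡ 7.
  S_1 = Σ v_i α_i r_i = 1·3·12 + 7·12·8 + 12·1·10 + 5·11·11 + 1·2·11 = 1455 ≡ 12.
  α_i^2 mod 13 = [9, 1, 1, 4, 4].
  S_2 = Σ v_i α_i^2 r_i = 1·9·12 + 7·1·8 + 12·1·10 + 5·4·11 + 1·4·11 = 548 ≡ 2.
  S = (7, 12, 2) ≠ 0, so r is not a codeword (an error is present).
Step 3: locate the error. For a single error e at position i, S_ℓ = v_i·e·α_i^ℓ, so α_err = S_1/S_0.
  S_0^{−1} = 7^{−1} = 2 (mod 13), so α_err = 12·2 = 24 ≡ 11 = α_4. Error position i = 4.
  Consistency check: S_2/S_1 = 2·12 = 24 ≡ 11 = α_err ✓ (single-error assumption holds).
Step 4: error magnitude e = S_0/v_4 = S_0·∏_{j≠4}(α_4 − α_j) = 7·8 = 56 ≡ 4 (mod 13).
Step 5: correct position 4: c_4 = r_4 − e = 11 − 4 ≡ 7 (mod 13). Hence c = [12, 8, 10, 7, 11].
  Check: interpolating c through the α_i gives m(x) = 9 + 1·x (degree < 2) with m(α_i) = c_i for every i, so c is indeed a codeword.


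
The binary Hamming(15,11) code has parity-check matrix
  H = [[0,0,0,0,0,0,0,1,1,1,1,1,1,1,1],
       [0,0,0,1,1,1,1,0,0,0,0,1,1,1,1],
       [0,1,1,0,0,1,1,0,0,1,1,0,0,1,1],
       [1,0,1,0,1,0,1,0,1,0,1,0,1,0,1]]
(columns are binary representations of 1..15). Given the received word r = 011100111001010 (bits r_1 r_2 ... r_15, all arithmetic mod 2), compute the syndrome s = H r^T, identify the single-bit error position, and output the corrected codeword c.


s = (0, 0, 0, 1)^T, error position = 1, corrected codeword c = 111100111001010

Compute s = H r^T mod 2 one row at a time:
  s_1 = 1 + 1 + 0 + 0 + 1 + 0 + 1 + 0 = 4 ≡ 0 (mod 2).
  s_2 = 1 + 0 + 0 + 1 + 1 + 0 + 1 + 0 = 4 ≡ 0 (mod 2).
  s_3 = 1 + 1 + 0 + 1 + 0 + 0 + 1 + 0 = 4 ≡ 0 (mod 2).
  s_4 = 0 + 1 + 0 + 1 + 1 + 0 + 0 + 0 = 3 ≡ 1 (mod 2).
s = (0, 0, 0, 1)^T — this equals column 1 of H (binary 0001), so error is at position 1.
Correct: flip bit 1 of r = 011100111001010 to get c = 111100111001010.


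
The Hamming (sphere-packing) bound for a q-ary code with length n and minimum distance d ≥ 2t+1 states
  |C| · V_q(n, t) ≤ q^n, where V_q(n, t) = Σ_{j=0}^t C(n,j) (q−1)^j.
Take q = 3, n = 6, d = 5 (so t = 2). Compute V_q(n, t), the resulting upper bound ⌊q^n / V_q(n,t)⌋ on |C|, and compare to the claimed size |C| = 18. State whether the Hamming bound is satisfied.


V_q(n, t) = 73, q^n = 729, Hamming bound = 9, |C| = 18 > bound (violated).

Step 1: Compute V_q(n, t) = Σ_{j=0}^2 C(n, j) (q−1)^j.
  j = 0: C(6,0)·(2)^0 = 1·1 = 1.
  j = 1: C(6,1)·(2)^1 = 6·2 = 12.
  j = 2: C(6,2)·(2)^2 = 15·4 = 60.
  V_q(n, t) = 1 + 12 + 60 = 73.
Step 2: q^n = 3^6 = 729.
Step 3: Hamming bound ⌊q^n / V_q(n,t)⌋ = ⌊729/73⌋ = 9.
Step 4: Compare |C| = 18 to 9: violated.
The claimed |C| lies above the Hamming bound, so no 3-ary code of length 6 with d ≥ 5 can have 18 codewords.


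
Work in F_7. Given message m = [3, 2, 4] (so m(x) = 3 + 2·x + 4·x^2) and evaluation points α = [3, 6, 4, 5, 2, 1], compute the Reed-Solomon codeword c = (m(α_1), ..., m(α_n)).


c = [3, 5, 5, 1, 2, 2]

Message polynomial: m(x) = 3 + 2·x + 4·x^2 (mod 7).
For each evaluation point α_i, compute m(α_i) mod 7:
  α_1 = 3: Horner steps 4 → 0 → 3, so m(3) = 3.
  α_2 = 6: Horner steps 4 → 5 → 5, so m(6) = 5.
  α_3 = 4: Horner steps 4 → 4 → 5, so m(4) = 5.
  α_4 = 5: Horner steps 4 → 1 → 1, so m(5) = 1.
  α_5 = 2: Horner steps 4 → 3 → 2, so m(2) = 2.
  α_6 = 1: Horner steps 4 → 6 → 2, so m(1) = 2.
Codeword c = [3, 5, 5, 1, 2, 2] ∈ F_7^6.


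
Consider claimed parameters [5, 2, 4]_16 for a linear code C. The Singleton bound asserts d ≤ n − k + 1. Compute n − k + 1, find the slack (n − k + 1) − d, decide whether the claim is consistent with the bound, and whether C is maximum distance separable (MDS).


Singleton RHS = n − k + 1 = 4, slack = 0, bound satisfied, MDS.

Singleton bound: d ≤ n − k + 1.
Here n = 5, k = 2, so n − k + 1 = 4.
Given d = 4, check d ≤ 4: YES.
Slack = (n − k + 1) − d = 0.
The code is MDS (slack = 0).
Description: the claimed parameters are [5, 2, 4]_16; such a code would be MDS (meets Singleton bound).


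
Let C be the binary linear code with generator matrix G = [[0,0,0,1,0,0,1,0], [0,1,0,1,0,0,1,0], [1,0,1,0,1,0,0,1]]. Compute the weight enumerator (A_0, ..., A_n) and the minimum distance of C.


Weight distribution: A_0 = 1, A_1 = 1, A_2 = 1, A_3 = 1, A_4 = 1, A_5 = 1, A_6 = 1, A_7 = 1. Minimum distance d = 1.

Enumerate all 2^3 = 8 messages m ∈ F_2^3.
For each, compute codeword c = mG in F_2^8, then tally its weight.
  m = 000 → c = 00000000, weight = 0.
  m = 100 → c = 00010010, weight = 2.
  m = 010 → c = 01010010, weight = 3.
  m = 110 → c = 01000000, weight = 1.
  m = 001 → c = 10101001, weight = 4.
  m = 101 → c = 10111011, weight = 6.
  m = 011 → c = 11111011, weight = 7.
  m = 111 → c = 11101001, weight = 5.
Tally weights:
  weight 0: 1 codewords.
  weight 1: 1 codewords.
  weight 2: 1 codewords.
  weight 3: 1 codewords.
  weight 4: 1 codewords.
  weight 5: 1 codewords.
  weight 6: 1 codewords.
  weight 7: 1 codewords.
Minimum distance d = smallest w > 0 with A_w > 0 = 1.
Sanity: Σ A_w = 8 = 2^3 = 8 ✓.


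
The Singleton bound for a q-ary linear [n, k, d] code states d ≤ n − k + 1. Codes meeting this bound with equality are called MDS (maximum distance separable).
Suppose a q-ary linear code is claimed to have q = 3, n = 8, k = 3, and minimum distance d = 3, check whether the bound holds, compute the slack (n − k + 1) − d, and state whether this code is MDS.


Singleton RHS = n − k + 1 = 6, slack = 3, bound satisfied, not MDS.

Singleton bound: d ≤ n − k + 1.
Here n = 8, k = 3, so n − k + 1 = 6.
Given d = 3, check d ≤ 6: YES.
Slack = (n − k + 1) − d = 3.
The code is NOT MDS (slack = 3 > 0).
Description: the claimed parameters are [8, 3, 3]_3; such a code would be non-MDS.


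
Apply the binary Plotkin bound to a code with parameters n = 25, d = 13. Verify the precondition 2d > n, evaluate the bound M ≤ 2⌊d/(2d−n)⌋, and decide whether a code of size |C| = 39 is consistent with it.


Plotkin bound M ≤ 26; given |C| = 39 > bound (violated).

Check applicability: 2d = 26, n = 25.
2d − n = 1 > 0, so Plotkin applies.
Compute d/(2d−n) = 13/1 ≈ 13.0000.
⌊d/(2d−n)⌋ = 13.
Plotkin bound: M ≤ 2·13 = 26.
Given |C| = 39, check: VIOLATED.
This |C| is above the Plotkin bound, so no binary code with n = 25, d = 13 and 39 codewords exists.


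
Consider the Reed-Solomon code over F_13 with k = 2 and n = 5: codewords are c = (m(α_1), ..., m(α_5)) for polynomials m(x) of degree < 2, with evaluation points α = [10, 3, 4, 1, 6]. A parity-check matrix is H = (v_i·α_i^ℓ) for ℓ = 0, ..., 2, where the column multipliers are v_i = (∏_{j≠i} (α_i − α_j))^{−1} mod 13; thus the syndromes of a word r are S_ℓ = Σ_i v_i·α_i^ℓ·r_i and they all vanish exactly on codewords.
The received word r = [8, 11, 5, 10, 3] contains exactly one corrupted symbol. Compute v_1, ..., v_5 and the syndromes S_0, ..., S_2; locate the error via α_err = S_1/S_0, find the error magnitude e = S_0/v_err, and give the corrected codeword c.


S = (1, 6, 10), error at position 5, error magnitude e = 10, c = [8, 11, 5, 10, 6].

Step 1: column multipliers v_i = (∏_{j≠i}(α_i − α_j))^{−1} mod 13.
  i = 1 (α = 10): (10−3)(10−4)(10−1)(10−6) = 7·6·9·4 = 1512 ≡ 4, so v_1 = 4^{−1} = 10 (mod 13).
  i = 2 (α = 3): (3−10)(3−4)(3−1)(3−6) = (−7)·(−1)·2·(−3) = −42 ≡ 10, so v_2 = 10^{−1} = 4 (mod 13).
  i = 3 (α = 4): (4−10)(4−3)(4−1)(4−6) = (−6)·1·3·(−2) = 36 ≡ 10, so v_3 = 10^{−1} = 4 (mod 13).
  i = 4 (α = 1): (1−10)(1−3)(1−4)(1−6) = (−9)·(−2)·(−3)·(−5) = 270 ≡ 10, so v_4 = 10^{−1} = 4 (mod 13).
  i = 5 (α = 6): (6−10)(6−3)(6−4)(6−1) = (−4)·3·2·5 = −120 ≡ 10, so v_5 = 10^{−1} = 4 (mod 13).
  v = [10, 4, 4, 4, 4].
Step 2: syndromes of r = [8, 11, 5, 10, 3] (all sums mod 13).
  S_0 = Σ v_i r_i = 10·8 + 4·11 + 4·5 + 4·10 + 4·3 = 196 ≡ 1.
  S_1 = Σ v_i α_i r_i = 10·10·8 + 4·3·11 + 4·4·5 + 4·1·10 + 4·6·3 = 1124 ≡ 6.
  α_i^2 mod 13 = [9, 9, 3, 1, 10].
  S_2 = Σ v_i α_i^2 r_i = 10·9·8 + 4·9·11 + 4·3·5 + 4·1·10 + 4·10·3 = 1336 ≡ 10.
  S = (1, 6, 10) ≠ 0, so r is not a codeword (an error is present).
Step 3: locate the error. For a single error e at position i, S_ℓ = v_i·e·α_i^ℓ, so α_err = S_1/S_0.
  S_0^{−1} = 1^{−1} = 1 (mod 13), so α_err = 6·1 = 6 ≡ 6 = α_5. Error position i = 5.
  Consistency check: S_2/S_1 = 10·11 = 110 ≡ 6 = α_err ✓ (single-error assumption holds).
Step 4: error magnitude e = S_0/v_5 = S_0·∏_{j≠5}(α_5 − α_j) = 1·10 = 10 ≡ 10 (mod 13).
Step 5: correct position 5: c_5 = r_5 − e = 3 − 10 ≡ 6 (mod 13). Hence c = [8, 11, 5, 10, 6].
  Check: interpolating c through the α_i gives m(x) = 3 + 7·x (degree < 2) with m(α_i) = c_i for every i, so c is indeed a codeword.


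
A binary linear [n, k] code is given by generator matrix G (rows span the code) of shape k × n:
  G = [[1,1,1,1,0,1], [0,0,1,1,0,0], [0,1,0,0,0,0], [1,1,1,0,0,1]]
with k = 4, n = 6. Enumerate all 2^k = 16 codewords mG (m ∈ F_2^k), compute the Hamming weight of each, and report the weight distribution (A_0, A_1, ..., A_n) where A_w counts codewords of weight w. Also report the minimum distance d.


Weight distribution: A_0 = 1, A_1 = 3, A_2 = 4, A_3 = 4, A_4 = 3, A_5 = 1. Minimum distance d = 1.

Enumerate all 2^4 = 16 messages m ∈ F_2^4.
For each, compute codeword c = mG in F_2^6, then tally its weight.
  m = 0000 → c = 000000, weight = 0.
  m = 1000 → c = 111101, weight = 5.
  m = 0100 → c = 001100, weight = 2.
  m = 1100 → c = 110001, weight = 3.
  m = 0010 → c = 010000, weight = 1.
  m = 1010 → c = 101101, weight = 4.
  m = 0110 → c = 011100, weight = 3.
  m = 1110 → c = 100001, weight = 2.
  m = 0001 → c = 111001, weight = 4.
  m = 1001 → c = 000100, weight = 1.
  m = 0101 → c = 110101, weight = 4.
  m = 1101 → c = 001000, weight = 1.
  m = 0011 → c = 101001, weight = 3.
  m = 1011 → c = 010100, weight = 2.
  m = 0111 → c = 100101, weight = 3.
  m = 1111 → c = 011000, weight = 2.
Tally weights:
  weight 0: 1 codewords.
  weight 1: 3 codewords.
  weight 2: 4 codewords.
  weight 3: 4 codewords.
  weight 4: 3 codewords.
  weight 5: 1 codewords.
Minimum distance d = smallest w > 0 with A_w > 0 = 1.
Sanity: Σ A_w = 16 = 2^4 = 16 ✓.


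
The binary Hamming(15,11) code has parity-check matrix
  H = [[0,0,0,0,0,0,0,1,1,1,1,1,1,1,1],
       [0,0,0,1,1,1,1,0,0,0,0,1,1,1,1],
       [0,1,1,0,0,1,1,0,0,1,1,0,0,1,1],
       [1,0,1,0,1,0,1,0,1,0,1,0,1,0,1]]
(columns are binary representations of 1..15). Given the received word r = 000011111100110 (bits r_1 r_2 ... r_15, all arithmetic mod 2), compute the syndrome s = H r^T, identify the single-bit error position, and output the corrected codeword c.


s = (1, 1, 0, 0)^T, error position = 12, corrected codeword c = 000011111101110

Compute s = H r^T mod 2 one row at a time:
  s_1 = 1 + 1 + 1 + 0 + 0 + 1 + 1 + 0 = 5 ≡ 1 (mod 2).
  s_2 = 0 + 1 + 1 + 1 + 0 + 1 + 1 + 0 = 5 ≡ 1 (mod 2).
  s_3 = 0 + 0 + 1 + 1 + 1 + 0 + 1 + 0 = 4 ≡ 0 (mod 2).
  s_4 = 0 + 0 + 1 + 1 + 1 + 0 + 1 + 0 = 4 ≡ 0 (mod 2).
s = (1, 1, 0, 0)^T — this equals column 12 of H (binary 1100), so error is at position 12.
Correct: flip bit 12 of r = 000011111100110 to get c = 000011111101110.


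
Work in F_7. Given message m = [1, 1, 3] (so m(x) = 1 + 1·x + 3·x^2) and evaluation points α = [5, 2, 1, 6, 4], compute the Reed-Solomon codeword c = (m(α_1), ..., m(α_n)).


c = [4, 1, 5, 3, 4]

Message polynomial: m(x) = 1 + 1·x + 3·x^2 (mod 7).
For each evaluation point α_i, compute m(α_i) mod 7:
  α_1 = 5: Horner steps 3 → 2 → 4, so m(5) = 4.
  α_2 = 2: Horner steps 3 → 0 → 1, so m(2) = 1.
  α_3 = 1: Horner steps 3 → 4 → 5, so m(1) = 5.
  α_4 = 6: Horner steps 3 → 5 → 3, so m(6) = 3.
  α_5 = 4: Horner steps 3 → 6 → 4, so m(4) = 4.
Codeword c = [4, 1, 5, 3, 4] ∈ F_7^5.


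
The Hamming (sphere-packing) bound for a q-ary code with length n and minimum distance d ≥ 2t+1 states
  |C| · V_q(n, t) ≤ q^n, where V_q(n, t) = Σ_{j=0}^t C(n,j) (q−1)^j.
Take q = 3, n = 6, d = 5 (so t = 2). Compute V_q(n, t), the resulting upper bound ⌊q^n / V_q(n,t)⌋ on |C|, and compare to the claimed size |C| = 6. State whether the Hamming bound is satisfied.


V_q(n, t) = 73, q^n = 729, Hamming bound = 9, |C| = 6 ≤ bound (satisfied).

Step 1: Compute V_q(n, t) = Σ_{j=0}^2 C(n, j) (q−1)^j.
  j = 0: C(6,0)·(2)^0 = 1·1 = 1.
  j = 1: C(6,1)·(2)^1 = 6·2 = 12.
  j = 2: C(6,2)·(2)^2 = 15·4 = 60.
  V_q(n, t) = 1 + 12 + 60 = 73.
Step 2: q^n = 3^6 = 729.
Step 3: Hamming bound ⌊q^n / V_q(n,t)⌋ = ⌊729/73⌋ = 9.
Step 4: Compare |C| = 6 to 9: satisfied.
The claimed |C| lies below the Hamming bound.


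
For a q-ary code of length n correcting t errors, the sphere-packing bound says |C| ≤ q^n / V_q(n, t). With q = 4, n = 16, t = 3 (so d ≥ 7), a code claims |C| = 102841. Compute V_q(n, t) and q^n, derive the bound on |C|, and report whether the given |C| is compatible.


V_q(n, t) = 16249, q^n = 4294967296, Hamming bound = 264321, |C| = 102841 ≤ bound (satisfied).

Step 1: Compute V_q(n, t) = Σ_{j=0}^3 C(n, j) (q−1)^j.
  j = 0: C(16,0)·(3)^0 = 1·1 = 1.
  j = 1: C(16,1)·(3)^1 = 16·3 = 48.
  j = 2: C(16,2)·(3)^2 = 120·9 = 1080.
  j = 3: C(16,3)·(3)^3 = 560·27 = 15120.
  V_q(n, t) = 1 + 48 + 1080 + 15120 = 16249.
Step 2: q^n = 4^16 = 4294967296.
Step 3: Hamming bound ⌊q^n / V_q(n,t)⌋ = ⌊4294967296/16249⌋ = 264321.
Step 4: Compare |C| = 102841 to 264321: satisfied.
The claimed |C| lies below the Hamming bound.


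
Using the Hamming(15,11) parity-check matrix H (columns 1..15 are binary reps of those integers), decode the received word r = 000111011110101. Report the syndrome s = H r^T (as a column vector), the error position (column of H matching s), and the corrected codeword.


s = (0, 1, 0, 1)^T, error position = 5, corrected codeword c = 000101011110101

Compute s = H r^T mod 2 one row at a time:
  s_1 = 1 + 1 + 1 + 1 + 0 + 1 + 0 + 1 = 6 ≡ 0 (mod 2).
  s_2 = 1 + 1 + 1 + 0 + 0 + 1 + 0 + 1 = 5 ≡ 1 (mod 2).
  s_3 = 0 + 0 + 1 + 0 + 1 + 1 + 0 + 1 = 4 ≡ 0 (mod 2).
  s_4 = 0 + 0 + 1 + 0 + 1 + 1 + 1 + 1 = 5 ≡ 1 (mod 2).
s = (0, 1, 0, 1)^T — this equals column 5 of H (binary 0101), so error is at position 5.
Correct: flip bit 5 of r = 000111011110101 to get c = 000101011110101.


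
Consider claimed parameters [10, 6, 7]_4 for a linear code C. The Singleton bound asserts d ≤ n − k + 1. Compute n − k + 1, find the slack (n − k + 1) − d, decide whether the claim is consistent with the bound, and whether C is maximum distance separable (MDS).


Singleton RHS = n − k + 1 = 5, slack = -2, bound violated (no such code; not MDS).

Singleton bound: d ≤ n − k + 1.
Here n = 10, k = 6, so n − k + 1 = 5.
Given d = 7, check d ≤ 5: NO.
Slack = (n − k + 1) − d = -2.
The slack is negative: d = 7 exceeds n − k + 1 = 5 by 2, so the Singleton bound is violated and no linear [10, 6, 7]_4 code can exist. In particular it is not MDS (MDS requires d = n − k + 1 exactly).
Description: the claimed parameters are [10, 6, 7]_4; such a code would be impossible (violates the Singleton bound).


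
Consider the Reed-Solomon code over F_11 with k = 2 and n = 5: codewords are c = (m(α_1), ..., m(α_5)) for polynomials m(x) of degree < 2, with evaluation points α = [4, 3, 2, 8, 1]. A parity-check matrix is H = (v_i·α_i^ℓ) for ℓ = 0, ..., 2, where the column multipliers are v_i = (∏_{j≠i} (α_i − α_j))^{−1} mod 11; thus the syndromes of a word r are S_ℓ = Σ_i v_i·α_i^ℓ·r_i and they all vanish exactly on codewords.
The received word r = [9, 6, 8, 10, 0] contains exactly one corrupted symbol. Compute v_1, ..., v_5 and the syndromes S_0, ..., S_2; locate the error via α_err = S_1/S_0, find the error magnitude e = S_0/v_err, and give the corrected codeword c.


S = (6, 1, 2), error at position 3, error magnitude e = 5, c = [9, 6, 3, 10, 0].

Step 1: column multipliers v_i = (∏_{j≠i}(α_i − α_j))^{−1} mod 11.
  i = 1 (α = 4): (4−3)(4−2)(4−8)(4−1) = 1·2·(−4)·3 = −24 ≡ 9, so v_1 = 9^{−1} = 5 (mod 11).
  i = 2 (α = 3): (3−4)(3−2)(3−8)(3−1) = (−1)·1·(−5)·2 = 10 ≡ 10, so v_2 = 10^{−1} = 10 (mod 11).
  i = 3 (α = 2): (2−4)(2−3)(2−8)(2−1) = (−2)·(−1)·(−6)·1 = −12 ≡ 10, so v_3 = 10^{−1} = 10 (mod 11).
  i = 4 (α = 8): (8−4)(8−3)(8−2)(8−1) = 4·5·6·7 = 840 ≡ 4, so v_4 = 4^{−1} = 3 (mod 11).
  i = 5 (α = 1): (1−4)(1−3)(1−2)(1−8) = (−3)·(−2)·(−1)·(−7) = 42 ≡ 9, so v_5 = 9^{−1} = 5 (mod 11).
  v = [5, 10, 10, 3, 5].
Step 2: syndromes of r = [9, 6, 8, 10, 0] (all sums mod 11).
  S_0 = Σ v_i r_i = 5·9 + 10·6 + 10·8 + 3·10 + 5·0 = 215 ≡ 6.
  S_1 = Σ v_i α_i r_i = 5·4·9 + 10·3·6 + 10·2·8 + 3·8·10 + 5·1·0 = 760 ≡ 1.
  α_i^2 mod 11 = [5, 9, 4, 9, 1].
  S_2 = Σ v_i α_i^2 r_i = 5·5·9 + 10·9·6 + 10·4·8 + 3·9·10 + 5·1·0 = 1355 ≡ 2.
  S = (6, 1, 2) ≠ 0, so r is not a codeword (an error is present).
Step 3: locate the error. For a single error e at position i, S_ℓ = v_i·e·α_i^ℓ, so α_err = S_1/S_0.
  S_0^{−1} = 6^{−1} = 2 (mod 11), so α_err = 1·2 = 2 ≡ 2 = α_3. Error position i = 3.
  Consistency check: S_2/S_1 = 2·1 = 2 ≡ 2 = α_err ✓ (single-error assumption holds).
Step 4: error magnitude e = S_0/v_3 = S_0·∏_{j≠3}(α_3 − α_j) = 6·10 = 60 ≡ 5 (mod 11).
Step 5: correct position 3: c_3 = r_3 − e = 8 − 5 ≡ 3 (mod 11). Hence c = [9, 6, 3, 10, 0].
  Check: interpolating c through the α_i gives m(x) = 8 + 3·x (degree < 2) with m(α_i) = c_i for every i, so c is indeed a codeword.


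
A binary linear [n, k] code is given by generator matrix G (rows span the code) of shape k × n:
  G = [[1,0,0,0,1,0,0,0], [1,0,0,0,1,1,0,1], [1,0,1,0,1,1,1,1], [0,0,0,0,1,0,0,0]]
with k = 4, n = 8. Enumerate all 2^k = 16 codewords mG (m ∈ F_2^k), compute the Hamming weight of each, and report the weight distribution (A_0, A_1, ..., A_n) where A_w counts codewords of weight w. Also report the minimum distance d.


Weight distribution: A_0 = 1, A_1 = 2, A_2 = 3, A_3 = 4, A_4 = 3, A_5 = 2, A_6 = 1. Minimum distance d = 1.

Enumerate all 2^4 = 16 messages m ∈ F_2^4.
For each, compute codeword c = mG in F_2^8, then tally its weight.
  m = 0000 → c = 00000000, weight = 0.
  m = 1000 → c = 10001000, weight = 2.
  m = 0100 → c = 10001101, weight = 4.
  m = 1100 → c = 00000101, weight = 2.
  m = 0010 → c = 10101111, weight = 6.
  m = 1010 → c = 00100111, weight = 4.
  m = 0110 → c = 00100010, weight = 2.
  m = 1110 → c = 10101010, weight = 4.
  m = 0001 → c = 00001000, weight = 1.
  m = 1001 → c = 10000000, weight = 1.
  m = 0101 → c = 10000101, weight = 3.
  m = 1101 → c = 00001101, weight = 3.
  m = 0011 → c = 10100111, weight = 5.
  m = 1011 → c = 00101111, weight = 5.
  m = 0111 → c = 00101010, weight = 3.
  m = 1111 → c = 10100010, weight = 3.
Tally weights:
  weight 0: 1 codewords.
  weight 1: 2 codewords.
  weight 2: 3 codewords.
  weight 3: 4 codewords.
  weight 4: 3 codewords.
  weight 5: 2 codewords.
  weight 6: 1 codewords.
Minimum distance d = smallest w > 0 with A_w > 0 = 1.
Sanity: Σ A_w = 16 = 2^4 = 16 ✓.


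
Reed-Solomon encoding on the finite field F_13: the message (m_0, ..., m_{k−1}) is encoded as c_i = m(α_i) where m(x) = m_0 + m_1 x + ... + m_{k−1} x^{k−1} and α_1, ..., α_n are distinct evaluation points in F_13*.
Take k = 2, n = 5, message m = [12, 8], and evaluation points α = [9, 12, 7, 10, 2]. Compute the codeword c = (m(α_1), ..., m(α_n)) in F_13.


c = [6, 4, 3, 1, 2]

Message polynomial: m(x) = 12 + 8·x (mod 13).
For each evaluation point α_i, compute m(α_i) mod 13:
  α_1 = 9: Horner steps 8 → 6, so m(9) = 6.
  α_2 = 12: Horner steps 8 → 4, so m(12) = 4.
  α_3 = 7: Horner steps 8 → 3, so m(7) = 3.
  α_4 = 10: Horner steps 8 → 1, so m(10) = 1.
  α_5 = 2: Horner steps 8 → 2, so m(2) = 2.
Codeword c = [6, 4, 3, 1, 2] ∈ F_13^5.


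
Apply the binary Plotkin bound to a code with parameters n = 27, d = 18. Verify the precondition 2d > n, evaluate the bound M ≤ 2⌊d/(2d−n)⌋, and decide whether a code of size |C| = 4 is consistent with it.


Plotkin bound M ≤ 4; given |C| = 4 ≤ bound (satisfied).

Check applicability: 2d = 36, n = 27.
2d − n = 9 > 0, so Plotkin applies.
Compute d/(2d−n) = 18/9 ≈ 2.0000.
⌊d/(2d−n)⌋ = 2.
Plotkin bound: M ≤ 2·2 = 4.
Given |C| = 4, check: satisfied.
This |C| is at the Plotkin bound.


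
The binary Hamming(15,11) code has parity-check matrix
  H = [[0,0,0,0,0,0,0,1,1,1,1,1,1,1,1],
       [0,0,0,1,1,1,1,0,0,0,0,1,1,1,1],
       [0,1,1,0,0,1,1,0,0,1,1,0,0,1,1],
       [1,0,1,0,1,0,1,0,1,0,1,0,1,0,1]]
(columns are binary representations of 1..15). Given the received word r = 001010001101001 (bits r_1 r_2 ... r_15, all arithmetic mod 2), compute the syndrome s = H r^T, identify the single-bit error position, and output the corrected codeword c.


s = (0, 1, 1, 0)^T, error position = 6, corrected codeword c = 001011001101001

Compute s = H r^T mod 2 one row at a time:
  s_1 = 0 + 1 + 1 + 0 + 1 + 0 + 0 + 1 = 4 ≡ 0 (mod 2).
  s_2 = 0 + 1 + 0 + 0 + 1 + 0 + 0 + 1 = 3 ≡ 1 (mod 2).
  s_3 = 0 + 1 + 0 + 0 + 1 + 0 + 0 + 1 = 3 ≡ 1 (mod 2).
  s_4 = 0 + 1 + 1 + 0 + 1 + 0 + 0 + 1 = 4 ≡ 0 (mod 2).
s = (0, 1, 1, 0)^T — this equals column 6 of H (binary 0110), so error is at position 6.
Correct: flip bit 6 of r = 001010001101001 to get c = 001011001101001.


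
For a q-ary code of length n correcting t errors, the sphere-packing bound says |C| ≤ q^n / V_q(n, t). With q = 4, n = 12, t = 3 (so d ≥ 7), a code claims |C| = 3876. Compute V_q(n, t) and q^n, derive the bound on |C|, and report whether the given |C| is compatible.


V_q(n, t) = 6571, q^n = 16777216, Hamming bound = 2553, |C| = 3876 > bound (violated).

Step 1: Compute V_q(n, t) = Σ_{j=0}^3 C(n, j) (q−1)^j.
  j = 0: C(12,0)·(3)^0 = 1·1 = 1.
  j = 1: C(12,1)·(3)^1 = 12·3 = 36.
  j = 2: C(12,2)·(3)^2 = 66·9 = 594.
  j = 3: C(12,3)·(3)^3 = 220·27 = 5940.
  V_q(n, t) = 1 + 36 + 594 + 5940 = 6571.
Step 2: q^n = 4^12 = 16777216.
Step 3: Hamming bound ⌊q^n / V_q(n,t)⌋ = ⌊16777216/6571⌋ = 2553.
Step 4: Compare |C| = 3876 to 2553: violated.
The claimed |C| lies above the Hamming bound, so no 4-ary code of length 12 with d ≥ 7 can have 3876 codewords.


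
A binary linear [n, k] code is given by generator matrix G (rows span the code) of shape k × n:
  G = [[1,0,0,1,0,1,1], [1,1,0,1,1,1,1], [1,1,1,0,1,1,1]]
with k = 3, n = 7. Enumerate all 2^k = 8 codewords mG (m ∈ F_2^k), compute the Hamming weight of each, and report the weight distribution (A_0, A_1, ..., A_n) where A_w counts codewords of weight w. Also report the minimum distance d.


Weight distribution: A_0 = 1, A_2 = 2, A_4 = 3, A_6 = 2. Minimum distance d = 2.

Enumerate all 2^3 = 8 messages m ∈ F_2^3.
For each, compute codeword c = mG in F_2^7, then tally its weight.
  m = 000 → c = 0000000, weight = 0.
  m = 100 → c = 1001011, weight = 4.
  m = 010 → c = 1101111, weight = 6.
  m = 110 → c = 0100100, weight = 2.
  m = 001 → c = 1110111, weight = 6.
  m = 101 → c = 0111100, weight = 4.
  m = 011 → c = 0011000, weight = 2.
  m = 111 → c = 1010011, weight = 4.
Tally weights:
  weight 0: 1 codewords.
  weight 2: 2 codewords.
  weight 4: 3 codewords.
  weight 6: 2 codewords.
Minimum distance d = smallest w > 0 with A_w > 0 = 2.
Sanity: Σ A_w = 8 = 2^3 = 8 ✓.


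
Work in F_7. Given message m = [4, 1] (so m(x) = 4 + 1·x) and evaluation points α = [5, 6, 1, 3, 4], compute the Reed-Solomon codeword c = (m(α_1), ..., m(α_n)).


c = [2, 3, 5, 0, 1]

Message polynomial: m(x) = 4 + 1·x (mod 7).
For each evaluation point α_i, compute m(α_i) mod 7:
  α_1 = 5: Horner steps 1 → 2, so m(5) = 2.
  α_2 = 6: Horner steps 1 → 3, so m(6) = 3.
  α_3 = 1: Horner steps 1 → 5, so m(1) = 5.
  α_4 = 3: Horner steps 1 → 0, so m(3) = 0.
  α_5 = 4: Horner steps 1 → 1, so m(4) = 1.
Codeword c = [2, 3, 5, 0, 1] ∈ F_7^5.


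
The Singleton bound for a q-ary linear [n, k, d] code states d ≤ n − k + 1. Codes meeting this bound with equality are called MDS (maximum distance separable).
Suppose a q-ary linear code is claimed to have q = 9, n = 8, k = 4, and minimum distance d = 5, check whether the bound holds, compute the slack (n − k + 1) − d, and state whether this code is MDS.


Singleton RHS = n − k + 1 = 5, slack = 0, bound satisfied, MDS.

Singleton bound: d ≤ n − k + 1.
Here n = 8, k = 4, so n − k + 1 = 5.
Given d = 5, check d ≤ 5: YES.
Slack = (n − k + 1) − d = 0.
The code is MDS (slack = 0).
Description: the claimed parameters are [8, 4, 5]_9; such a code would be MDS (meets Singleton bound).


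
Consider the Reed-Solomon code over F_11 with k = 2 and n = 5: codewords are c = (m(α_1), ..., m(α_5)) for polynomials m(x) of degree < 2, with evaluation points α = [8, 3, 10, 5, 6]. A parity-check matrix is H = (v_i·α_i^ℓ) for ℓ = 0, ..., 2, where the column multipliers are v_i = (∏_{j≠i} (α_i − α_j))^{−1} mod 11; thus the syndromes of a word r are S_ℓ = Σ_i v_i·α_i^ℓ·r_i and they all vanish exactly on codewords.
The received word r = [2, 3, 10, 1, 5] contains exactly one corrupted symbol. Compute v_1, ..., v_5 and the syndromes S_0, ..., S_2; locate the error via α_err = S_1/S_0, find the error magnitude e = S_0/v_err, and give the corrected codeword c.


S = (10, 8, 2), error at position 2, error magnitude e = 10, c = [2, 4, 10, 1, 5].

Step 1: column multipliers v_i = (∏_{j≠i}(α_i − α_j))^{−1} mod 11.
  i = 1 (α = 8): (8−3)(8−10)(8−5)(8−6) = 5·(−2)·3·2 = −60 ≡ 6, so v_1 = 6^{−1} = 2 (mod 11).
  i = 2 (α = 3): (3−8)(3−10)(3−5)(3−6) = (−5)·(−7)·(−2)·(−3) = 210 ≡ 1, so v_2 = 1^{−1} = 1 (mod 11).
  i = 3 (α = 10): (10−8)(10−3)(10−5)(10−6) = 2·7·5·4 = 280 ≡ 5, so v_3 = 5^{−1} = 9 (mod 11).
  i = 4 (α = 5): (5−8)(5−3)(5−10)(5−6) = (−3)·2·(−5)·(−1) = −30 ≡ 3, so v_4 = 3^{−1} = 4 (mod 11).
  i = 5 (α = 6): (6−8)(6−3)(6−10)(6−5) = (−2)·3·(−4)·1 = 24 ≡ 2, so v_5 = 2^{−1} = 6 (mod 11).
  v = [2, 1, 9, 4, 6].
Step 2: syndromes of r = [2, 3, 10, 1, 5] (all sums mod 11).
  S_0 = Σ v_i r_i = 2·2 + 1·3 + 9·10 + 4·1 + 6·5 = 131 ≡ 10.
  S_1 = Σ v_i α_i r_i = 2·8·2 + 1·3·3 + 9·10·10 + 4·5·1 + 6·6·5 = 1141 ≡ 8.
  α_i^2 mod 11 = [9, 9, 1, 3, 3].
  S_2 = Σ v_i α_i^2 r_i = 2·9·2 + 1·9·3 + 9·1·10 + 4·3·1 + 6·3·5 = 255 ≡ 2.
  S = (10, 8, 2) ≠ 0, so r is not a codeword (an error is present).
Step 3: locate the error. For a single error e at position i, S_ℓ = v_i·e·α_i^ℓ, so α_err = S_1/S_0.
  S_0^{−1} = 10^{−1} = 10 (mod 11), so α_err = 8·10 = 80 ≡ 3 = α_2. Error position i = 2.
  Consistency check: S_2/S_1 = 2·7 = 14 ≡ 3 = α_err ✓ (single-error assumption holds).
Step 4: error magnitude e = S_0/v_2 = S_0·∏_{j≠2}(α_2 − α_j) = 10·1 = 10 ≡ 10 (mod 11).
Step 5: correct position 2: c_2 = r_2 − e = 3 − 10 ≡ 4 (mod 11). Hence c = [2, 4, 10, 1, 5].
  Check: interpolating c through the α_i gives m(x) = 3 + 4·x (degree < 2) with m(α_i) = c_i for every i, so c is indeed a codeword.


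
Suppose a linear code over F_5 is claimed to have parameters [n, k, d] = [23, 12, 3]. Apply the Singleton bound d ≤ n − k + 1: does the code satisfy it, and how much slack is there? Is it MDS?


Singleton RHS = n − k + 1 = 12, slack = 9, bound satisfied, not MDS.

Singleton bound: d ≤ n − k + 1.
Here n = 23, k = 12, so n − k + 1 = 12.
Given d = 3, check d ≤ 12: YES.
Slack = (n − k + 1) − d = 9.
The code is NOT MDS (slack = 9 > 0).
Description: the claimed parameters are [23, 12, 3]_5; such a code would be non-MDS.


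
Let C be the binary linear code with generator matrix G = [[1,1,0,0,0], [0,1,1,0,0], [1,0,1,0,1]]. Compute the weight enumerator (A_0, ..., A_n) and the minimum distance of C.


Weight distribution: A_0 = 1, A_1 = 1, A_2 = 3, A_3 = 3. Minimum distance d = 1.

Enumerate all 2^3 = 8 messages m ∈ F_2^3.
For each, compute codeword c = mG in F_2^5, then tally its weight.
  m = 000 → c = 00000, weight = 0.
  m = 100 → c = 11000, weight = 2.
  m = 010 → c = 01100, weight = 2.
  m = 110 → c = 10100, weight = 2.
  m = 001 → c = 10101, weight = 3.
  m = 101 → c = 01101, weight = 3.
  m = 011 → c = 11001, weight = 3.
  m = 111 → c = 00001, weight = 1.
Tally weights:
  weight 0: 1 codewords.
  weight 1: 1 codewords.
  weight 2: 3 codewords.
  weight 3: 3 codewords.
Minimum distance d = smallest w > 0 with A_w > 0 = 1.
Sanity: Σ A_w = 8 = 2^3 = 8 ✓.


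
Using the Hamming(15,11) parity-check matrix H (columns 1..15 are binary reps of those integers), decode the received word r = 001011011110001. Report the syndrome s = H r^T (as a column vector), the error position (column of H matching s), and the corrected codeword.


s = (1, 1, 1, 1)^T, error position = 15, corrected codeword c = 001011011110000

Compute s = H r^T mod 2 one row at a time:
  s_1 = 1 + 1 + 1 + 1 + 0 + 0 + 0 + 1 = 5 ≡ 1 (mod 2).
  s_2 = 0 + 1 + 1 + 0 + 0 + 0 + 0 + 1 = 3 ≡ 1 (mod 2).
  s_3 = 0 + 1 + 1 + 0 + 1 + 1 + 0 + 1 = 5 ≡ 1 (mod 2).
  s_4 = 0 + 1 + 1 + 0 + 1 + 1 + 0 + 1 = 5 ≡ 1 (mod 2).
s = (1, 1, 1, 1)^T — this equals column 15 of H (binary 1111), so error is at position 15.
Correct: flip bit 15 of r = 001011011110001 to get c = 001011011110000.


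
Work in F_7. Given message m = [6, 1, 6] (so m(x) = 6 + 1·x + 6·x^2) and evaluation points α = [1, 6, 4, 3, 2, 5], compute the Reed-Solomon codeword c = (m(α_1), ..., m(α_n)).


c = [6, 4, 1, 0, 4, 0]

Message polynomial: m(x) = 6 + 1·x + 6·x^2 (mod 7).
For each evaluation point α_i, compute m(α_i) mod 7:
  α_1 = 1: Horner steps 6 → 0 → 6, so m(1) = 6.
  α_2 = 6: Horner steps 6 → 2 → 4, so m(6) = 4.
  α_3 = 4: Horner steps 6 → 4 → 1, so m(4) = 1.
  α_4 = 3: Horner steps 6 → 5 → 0, so m(3) = 0.
  α_5 = 2: Horner steps 6 → 6 → 4, so m(2) = 4.
  α_6 = 5: Horner steps 6 → 3 → 0, so m(5) = 0.
Codeword c = [6, 4, 1, 0, 4, 0] ∈ F_7^6.


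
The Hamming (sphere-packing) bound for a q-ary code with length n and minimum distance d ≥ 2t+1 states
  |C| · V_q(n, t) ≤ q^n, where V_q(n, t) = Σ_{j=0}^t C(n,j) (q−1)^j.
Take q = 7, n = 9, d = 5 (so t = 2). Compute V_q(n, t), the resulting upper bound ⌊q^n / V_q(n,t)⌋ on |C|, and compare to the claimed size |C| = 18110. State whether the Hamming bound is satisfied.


V_q(n, t) = 1351, q^n = 40353607, Hamming bound = 29869, |C| = 18110 ≤ bound (satisfied).

Step 1: Compute V_q(n, t) = Σ_{j=0}^2 C(n, j) (q−1)^j.
  j = 0: C(9,0)·(6)^0 = 1·1 = 1.
  j = 1: C(9,1)·(6)^1 = 9·6 = 54.
  j = 2: C(9,2)·(6)^2 = 36·36 = 1296.
  V_q(n, t) = 1 + 54 + 1296 = 1351.
Step 2: q^n = 7^9 = 40353607.
Step 3: Hamming bound ⌊q^n / V_q(n,t)⌋ = ⌊40353607/1351⌋ = 29869.
Step 4: Compare |C| = 18110 to 29869: satisfied.
The claimed |C| lies below the Hamming bound.


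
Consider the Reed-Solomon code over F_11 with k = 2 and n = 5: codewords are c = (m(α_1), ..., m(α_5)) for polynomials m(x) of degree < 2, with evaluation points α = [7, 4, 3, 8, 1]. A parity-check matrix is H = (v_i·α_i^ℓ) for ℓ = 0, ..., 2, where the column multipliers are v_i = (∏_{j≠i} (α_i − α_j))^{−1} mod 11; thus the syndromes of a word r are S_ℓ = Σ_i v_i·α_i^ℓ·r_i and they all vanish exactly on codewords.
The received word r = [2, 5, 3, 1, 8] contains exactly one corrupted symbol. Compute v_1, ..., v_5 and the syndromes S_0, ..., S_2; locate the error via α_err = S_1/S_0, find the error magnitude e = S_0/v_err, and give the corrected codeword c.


S = (2, 6, 7), error at position 3, error magnitude e = 8, c = [2, 5, 6, 1, 8].

Step 1: column multipliers v_i = (∏_{j≠i}(α_i − α_j))^{−1} mod 11.
  i = 1 (α = 7): (7−4)(7−3)(7−8)(7−1) = 3·4·(−1)·6 = −72 ≡ 5, so v_1 = 5^{−1} = 9 (mod 11).
  i = 2 (α = 4): (4−7)(4−3)(4−8)(4−1) = (−3)·1·(−4)·3 = 36 ≡ 3, so v_2 = 3^{−1} = 4 (mod 11).
  i = 3 (α = 3): (3−7)(3−4)(3−8)(3−1) = (−4)·(−1)·(−5)·2 = −40 ≡ 4, so v_3 = 4^{−1} = 3 (mod 11).
  i = 4 (α = 8): (8−7)(8−4)(8−3)(8−1) = 1·4·5·7 = 140 ≡ 8, so v_4 = 8^{−1} = 7 (mod 11).
  i = 5 (α = 1): (1−7)(1−4)(1−3)(1−8) = (−6)·(−3)·(−2)·(−7) = 252 ≡ 10, so v_5 = 10^{−1} = 10 (mod 11).
  v = [9, 4, 3, 7, 10].
Step 2: syndromes of r = [2, 5, 3, 1, 8] (all sums mod 11).
  S_0 = Σ v_i r_i = 9·2 + 4·5 + 3·3 + 7·1 + 10·8 = 134 ≡ 2.
  S_1 = Σ v_i α_i r_i = 9·7·2 + 4·4·5 + 3·3·3 + 7·8·1 + 10·1·8 = 369 ≡ 6.
  α_i^2 mod 11 = [5, 5, 9, 9, 1].
  S_2 = Σ v_i α_i^2 r_i = 9·5·2 + 4·5·5 + 3·9·3 + 7·9·1 + 10·1·8 = 414 ≡ 7.
  S = (2, 6, 7) ≠ 0, so r is not a codeword (an error is present).
Step 3: locate the error. For a single error e at position i, S_ℓ = v_i·e·α_i^ℓ, so α_err = S_1/S_0.
  S_0^{−1} = 2^{−1} = 6 (mod 11), so α_err = 6·6 = 36 ≡ 3 = α_3. Error position i = 3.
  Consistency check: S_2/S_1 = 7·2 = 14 ≡ 3 = α_err ✓ (single-error assumption holds).
Step 4: error magnitude e = S_0/v_3 = S_0·∏_{j≠3}(α_3 − α_j) = 2·4 = 8 ≡ 8 (mod 11).
Step 5: correct position 3: c_3 = r_3 − e = 3 − 8 ≡ 6 (mod 11). Hence c = [2, 5, 6, 1, 8].
  Check: interpolating c through the α_i gives m(x) = 9 + 10·x (degree < 2) with m(α_i) = c_i for every i, so c is indeed a codeword.


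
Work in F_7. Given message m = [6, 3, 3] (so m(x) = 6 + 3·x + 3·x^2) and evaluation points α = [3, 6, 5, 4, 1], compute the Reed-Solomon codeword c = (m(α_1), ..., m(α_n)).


c = [0, 6, 5, 3, 5]

Message polynomial: m(x) = 6 + 3·x + 3·x^2 (mod 7).
For each evaluation point α_i, compute m(α_i) mod 7:
  α_1 = 3: Horner steps 3 → 5 → 0, so m(3) = 0.
  α_2 = 6: Horner steps 3 → 0 → 6, so m(6) = 6.
  α_3 = 5: Horner steps 3 → 4 → 5, so m(5) = 5.
  α_4 = 4: Horner steps 3 → 1 → 3, so m(4) = 3.
  α_5 = 1: Horner steps 3 → 6 → 5, so m(1) = 5.
Codeword c = [0, 6, 5, 3, 5] ∈ F_7^5.


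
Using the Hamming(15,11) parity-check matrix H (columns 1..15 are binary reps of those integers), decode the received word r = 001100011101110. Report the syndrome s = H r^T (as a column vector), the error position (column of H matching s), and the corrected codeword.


s = (0, 0, 1, 1)^T, error position = 3, corrected codeword c = 000100011101110

Compute s = H r^T mod 2 one row at a time:
  s_1 = 1 + 1 + 1 + 0 + 1 + 1 + 1 + 0 = 6 ≡ 0 (mod 2).
  s_2 = 1 + 0 + 0 + 0 + 1 + 1 + 1 + 0 = 4 ≡ 0 (mod 2).
  s_3 = 0 + 1 + 0 + 0 + 1 + 0 + 1 + 0 = 3 ≡ 1 (mod 2).
  s_4 = 0 + 1 + 0 + 0 + 1 + 0 + 1 + 0 = 3 ≡ 1 (mod 2).
s = (0, 0, 1, 1)^T — this equals column 3 of H (binary 0011), so error is at position 3.
Correct: flip bit 3 of r = 001100011101110 to get c = 000100011101110.


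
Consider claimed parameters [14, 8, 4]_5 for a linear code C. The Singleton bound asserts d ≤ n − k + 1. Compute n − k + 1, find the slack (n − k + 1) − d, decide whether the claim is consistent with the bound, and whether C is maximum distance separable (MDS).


Singleton RHS = n − k + 1 = 7, slack = 3, bound satisfied, not MDS.

Singleton bound: d ≤ n − k + 1.
Here n = 14, k = 8, so n − k + 1 = 7.
Given d = 4, check d ≤ 7: YES.
Slack = (n − k + 1) − d = 3.
The code is NOT MDS (slack = 3 > 0).
Description: the claimed parameters are [14, 8, 4]_5; such a code would be non-MDS.
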